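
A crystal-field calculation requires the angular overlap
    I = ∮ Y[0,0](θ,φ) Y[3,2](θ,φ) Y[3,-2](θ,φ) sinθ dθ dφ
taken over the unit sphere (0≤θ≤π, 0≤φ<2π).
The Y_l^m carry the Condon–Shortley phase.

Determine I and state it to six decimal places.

0.282095

Rules hold: Σm=0, L=6 even, 3≤3≤3.
N = 1·7·7 = 49
Δ = 0!·0!·6!/7! = 1/7
Racah Σ t=0..0: t=0:+1/36 = 1/36
⇒ 3j(0 3 3; 0 0 0)² = 1/7, sgn -1
Racah Σ t=0..0: t=0:+1/120 = 1/120
⇒ 3j(0 3 3; 0 2 -2)² = 1/7, sgn -1
4πI² = N·(3j₀)²·(3jₘ)² = 1/1
I = +1·√(1/4π) = 0.28209479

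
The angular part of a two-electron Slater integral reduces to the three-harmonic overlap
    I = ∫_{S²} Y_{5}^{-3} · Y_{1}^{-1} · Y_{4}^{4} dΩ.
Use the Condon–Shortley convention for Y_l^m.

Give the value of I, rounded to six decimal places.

Checks pass: Σm=0; 10 even; l₃=4∈[4,6].
(2·5+1)(2·1+1)(2·4+1) = 297
Δ: 2! 8! 0! / 11! → 1/495
sum: t=1:−1/576 = -1/576
3j²(5 1 4; 0 0 0) = Δ·Π!·Σ² = 5/99  (sign -1)
sum: t=0:+1/80640 = 1/80640
3j²(5 1 4; -3 -1 4) = Δ·Π!·Σ² = 1/495  (sign +1)
combine: 4πI² = 297·5/99·1/495 = 1/33
take √, sign -1: I = -0.04910640

-0.049106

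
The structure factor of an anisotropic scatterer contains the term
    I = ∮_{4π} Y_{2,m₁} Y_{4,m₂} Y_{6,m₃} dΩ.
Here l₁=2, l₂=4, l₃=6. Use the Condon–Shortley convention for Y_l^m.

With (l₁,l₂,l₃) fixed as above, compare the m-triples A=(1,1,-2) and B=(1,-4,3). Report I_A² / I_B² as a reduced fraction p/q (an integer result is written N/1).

l's match ⇒ only the (l;m) 3-j factors differ between A and B.
A: triangle coeff Δ(2,4,6) = 1/6435; Σ_t [0,0]: t=0:+1/4320 = 1/4320; (3j)²=224/6435 [(2 4 6; 1 1 -2)], sign=+1
B: triangle coeff Δ(2,4,6) = 1/6435; Σ_t [0,0]: t=0:+1/241920 = 1/241920; (3j)²=1/715 [(2 4 6; 1 -4 3)], sign=-1
I_A²/I_B² = (224/6435)/(1/715) = 224/9

224/9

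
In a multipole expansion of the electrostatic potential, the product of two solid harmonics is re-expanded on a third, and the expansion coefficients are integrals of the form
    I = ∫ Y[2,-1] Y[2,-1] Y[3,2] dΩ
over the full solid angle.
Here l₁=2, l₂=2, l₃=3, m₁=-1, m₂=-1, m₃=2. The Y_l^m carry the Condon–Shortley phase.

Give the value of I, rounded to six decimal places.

0.000000

l₁+l₂+l₃=7 is odd: 3j(l;000)=0 ⇒ I=0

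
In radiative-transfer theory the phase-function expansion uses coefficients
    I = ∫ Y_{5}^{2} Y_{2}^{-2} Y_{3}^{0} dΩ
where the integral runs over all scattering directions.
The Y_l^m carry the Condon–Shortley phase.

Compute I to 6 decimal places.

0.141758

Rules hold: Σm=0, L=10 even, 3≤3≤7.
N = 11·5·7 = 385
Δ = 4!·6!·0!/11! = 1/2310
Racah Σ t=2..2: t=2:+1/144 = 1/144
⇒ 3j(5 2 3; 0 0 0)² = 10/231, sgn -1
Racah Σ t=0..0: t=0:+1/864 = 1/864
⇒ 3j(5 2 3; 2 -2 0)² = 1/66, sgn -1
4πI² = N·(3j₀)²·(3jₘ)² = 25/99
I = +1·√(0.252525/4π) = 0.14175797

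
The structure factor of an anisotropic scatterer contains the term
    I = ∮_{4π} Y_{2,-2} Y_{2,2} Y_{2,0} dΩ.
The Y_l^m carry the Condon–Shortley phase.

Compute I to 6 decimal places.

m-sum 0 ✓  L=6 even ✓  0≤2≤4 ✓
Π(2lᵢ+1) = 5×5×5 = 125
triangle coeff Δ(2,2,2) = 1/630
Σ_t [0,2]: t=0:+1/8 t=1:−1/1 t=2:+1/8 = -3/4
(3j)²=2/35 [(2 2 2; 0 0 0)], sign=-1
Σ_t [2,2]: t=2:+1/8 = 1/8
(3j)²=2/35 [(2 2 2; -2 2 0)], sign=+1
⇒ 4πI² = 20/49
I = (-1)√(20/49/(4π)) = -0.18022375

-0.180224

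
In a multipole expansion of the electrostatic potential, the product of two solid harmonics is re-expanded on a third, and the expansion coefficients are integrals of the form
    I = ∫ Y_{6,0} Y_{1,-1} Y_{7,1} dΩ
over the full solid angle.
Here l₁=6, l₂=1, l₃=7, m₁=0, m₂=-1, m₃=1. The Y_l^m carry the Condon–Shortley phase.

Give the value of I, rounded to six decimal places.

-0.185147

Rules hold: Σm=0, L=14 even, 5≤7≤7.
N = 13·3·15 = 585
Δ = 0!·12!·2!/15! = 1/1365
Racah Σ t=0..0: t=0:+1/518400 = 1/518400
⇒ 3j(6 1 7; 0 0 0)² = 7/195, sgn -1
Racah Σ t=0..0: t=0:+1/1036800 = 1/1036800
⇒ 3j(6 1 7; 0 -1 1)² = 4/195, sgn +1
4πI² = N·(3j₀)²·(3jₘ)² = 28/65
I = -1·√(0.430769/4π) = -0.18514731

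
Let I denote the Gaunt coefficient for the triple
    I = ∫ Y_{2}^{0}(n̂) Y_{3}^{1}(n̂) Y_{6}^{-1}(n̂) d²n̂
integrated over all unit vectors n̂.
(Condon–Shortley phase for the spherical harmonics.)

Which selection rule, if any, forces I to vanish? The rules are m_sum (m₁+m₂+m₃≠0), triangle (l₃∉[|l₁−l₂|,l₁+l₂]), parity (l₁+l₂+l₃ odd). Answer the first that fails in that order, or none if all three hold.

m₁+m₂+m₃ = 0 + 1 − 1 = 0  ✓
triangle: |2−3|=1 ≤ l₃=6 ≤ 2+3=5  ✗
parity: l₁+l₂+l₃ = 11 is odd

triangle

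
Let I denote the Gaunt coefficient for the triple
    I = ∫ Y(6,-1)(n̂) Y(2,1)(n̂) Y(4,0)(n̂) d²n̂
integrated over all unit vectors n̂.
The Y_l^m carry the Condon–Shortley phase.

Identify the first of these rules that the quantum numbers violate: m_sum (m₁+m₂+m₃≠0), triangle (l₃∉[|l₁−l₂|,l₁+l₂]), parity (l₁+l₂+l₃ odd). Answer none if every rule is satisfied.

Σmᵢ = 0  ✓
l₃∈[|l₁−l₂|,l₁+l₂]=[4,8], have l₃=4  ✓
Σlᵢ = 12 ⇒ even  ✓

none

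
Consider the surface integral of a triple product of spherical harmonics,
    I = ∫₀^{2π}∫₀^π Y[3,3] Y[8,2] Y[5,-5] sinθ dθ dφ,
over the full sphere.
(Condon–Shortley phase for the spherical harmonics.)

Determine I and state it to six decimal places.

Rules hold: Σm=0, L=16 even, 5≤5≤11.
N = 7·17·11 = 1309
Δ = 6!·0!·10!/17! = 1/136136
Racah Σ t=3..3: t=3:−1/518400 = -1/518400
⇒ 3j(3 8 5; 0 0 0)² = 56/2431, sgn +1
Racah Σ t=0..0: t=0:+1/2612736000 = 1/2612736000
⇒ 3j(3 8 5; 3 2 -5)² = 1/136136, sgn +1
4πI² = N·(3j₀)²·(3jₘ)² = 7/31603
I = +1·√(0.000221498/4π) = 0.00419836

0.004198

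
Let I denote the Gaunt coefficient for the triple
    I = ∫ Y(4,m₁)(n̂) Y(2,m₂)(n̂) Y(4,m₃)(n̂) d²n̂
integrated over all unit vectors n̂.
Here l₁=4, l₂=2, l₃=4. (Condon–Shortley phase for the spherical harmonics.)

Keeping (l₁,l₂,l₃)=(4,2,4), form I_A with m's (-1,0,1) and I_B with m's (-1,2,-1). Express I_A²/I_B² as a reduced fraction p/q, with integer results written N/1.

289/600

l's match ⇒ only the (l;m) 3-j factors differ between A and B.
A: triangle coeff Δ(4,2,4) = 1/13860; Σ_t [0,2]: t=0:+1/480 t=1:−1/48 t=2:+1/144 = -17/1440; (3j)²=289/13860 [(4 2 4; -1 0 1)], sign=+1
B: triangle coeff Δ(4,2,4) = 1/13860; Σ_t [2,2]: t=2:+1/144 = 1/144; (3j)²=10/231 [(4 2 4; -1 2 -1)], sign=-1
I_A²/I_B² = (289/13860)/(10/231) = 289/600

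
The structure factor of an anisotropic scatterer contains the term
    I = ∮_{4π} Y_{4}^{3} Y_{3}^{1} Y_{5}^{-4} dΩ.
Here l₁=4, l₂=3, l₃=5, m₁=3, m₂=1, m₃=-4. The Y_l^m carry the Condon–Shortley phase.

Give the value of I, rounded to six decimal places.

0.042401

Checks pass: Σm=0; 12 even; l₃=5∈[1,7].
(2·4+1)(2·3+1)(2·5+1) = 693
Δ: 2! 6! 4! / 13! → 1/180180
sum: t=0:+1/576 t=1:−1/144 t=2:+1/576 = -1/288
3j²(4 3 5; 0 0 0) = Δ·Π!·Σ² = 20/1001  (sign +1)
sum: t=0:+1/5760 t=1:−1/4320 = -1/17280
3j²(4 3 5; 3 1 -4) = Δ·Π!·Σ² = 7/4290  (sign +1)
combine: 4πI² = 693·20/1001·7/4290 = 42/1859
take √, sign +1: I = 0.04240138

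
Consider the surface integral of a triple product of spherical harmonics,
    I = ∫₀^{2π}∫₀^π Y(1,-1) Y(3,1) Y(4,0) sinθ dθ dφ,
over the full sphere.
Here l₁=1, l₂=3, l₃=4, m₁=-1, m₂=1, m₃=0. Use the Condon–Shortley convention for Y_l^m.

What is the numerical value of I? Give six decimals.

m-sum 0 ✓  L=8 even ✓  2≤4≤4 ✓
Π(2lᵢ+1) = 3×7×9 = 189
triangle coeff Δ(1,3,4) = 1/252
Σ_t [0,0]: t=0:+1/36 = 1/36
(3j)²=4/63 [(1 3 4; 0 0 0)], sign=+1
Σ_t [0,0]: t=0:+1/96 = 1/96
(3j)²=1/42 [(1 3 4; -1 1 0)], sign=+1
⇒ 4πI² = 2/7
I = (+1)√(2/7/(4π)) = 0.15078601

0.150786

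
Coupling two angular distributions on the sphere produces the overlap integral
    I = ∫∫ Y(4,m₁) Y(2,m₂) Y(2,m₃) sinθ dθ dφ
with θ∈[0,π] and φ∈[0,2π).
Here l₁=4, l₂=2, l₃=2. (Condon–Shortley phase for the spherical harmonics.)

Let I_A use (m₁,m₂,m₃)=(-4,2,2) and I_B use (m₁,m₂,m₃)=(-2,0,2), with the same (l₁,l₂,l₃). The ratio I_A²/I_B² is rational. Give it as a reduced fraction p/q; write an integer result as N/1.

14/3

Same 4,2,2: normalisation and zero-m 3j drop out of the ratio.
A: Δ: 4! 4! 0! / 9! → 1/630; sum: t=4:+1/576 = 1/576; 3j²(4 2 2; -4 2 2) = Δ·Π!·Σ² = 1/9  (sign +1)
B: Δ: 4! 4! 0! / 9! → 1/630; sum: t=2:+1/96 = 1/96; 3j²(4 2 2; -2 0 2) = Δ·Π!·Σ² = 1/42  (sign +1)
I_A²/I_B² = (1/9)/(1/42) = 14/3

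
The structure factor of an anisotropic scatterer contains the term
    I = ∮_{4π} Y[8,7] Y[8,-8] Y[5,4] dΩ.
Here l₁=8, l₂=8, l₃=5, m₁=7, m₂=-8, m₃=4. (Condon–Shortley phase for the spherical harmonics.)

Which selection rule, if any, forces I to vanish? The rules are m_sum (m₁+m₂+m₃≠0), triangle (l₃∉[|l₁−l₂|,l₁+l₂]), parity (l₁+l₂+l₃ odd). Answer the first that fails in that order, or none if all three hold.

Σmᵢ = 3  ✗
l₃∈[|l₁−l₂|,l₁+l₂]=[0,16], have l₃=5
Σlᵢ = 21 ⇒ odd

m_sum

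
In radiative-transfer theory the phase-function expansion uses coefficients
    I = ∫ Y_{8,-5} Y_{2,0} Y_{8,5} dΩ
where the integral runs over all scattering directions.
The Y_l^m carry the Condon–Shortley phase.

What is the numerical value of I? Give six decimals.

0.006640

m-sum 0 ✓  L=18 even ✓  6≤8≤10 ✓
Π(2lᵢ+1) = 17×5×17 = 1445
triangle coeff Δ(8,2,8) = 1/348840
Σ_t [0,2]: t=0:+1/116121600 t=1:−1/25401600 t=2:+1/116121600 = -1/45158400
(3j)²=24/1615 [(8 2 8; 0 0 0)], sign=-1
Σ_t [0,2]: t=0:+1/24908083200 t=1:−1/958003200 t=2:+1/958003200 = 1/24908083200
(3j)²=1/38760 [(8 2 8; -5 0 5)], sign=-1
⇒ 4πI² = 1/1805
I = (+1)√(1/1805/(4π)) = 0.00663982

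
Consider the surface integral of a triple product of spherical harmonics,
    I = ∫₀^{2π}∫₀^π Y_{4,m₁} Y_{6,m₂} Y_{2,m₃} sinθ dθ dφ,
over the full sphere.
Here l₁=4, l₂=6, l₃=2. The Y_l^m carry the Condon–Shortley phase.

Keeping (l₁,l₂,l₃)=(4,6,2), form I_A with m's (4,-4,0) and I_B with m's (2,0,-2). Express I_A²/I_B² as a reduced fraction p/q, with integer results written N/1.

3/1

Shared (l₁,l₂,l₃)=(4,6,2): N and (l;000)² cancel in I_A²/I_B².
A: Δ = 8!·0!·4!/13! = 1/6435; Racah Σ t=0..0: t=0:+1/161280 = 1/161280; ⇒ 3j(4 6 2; 4 -4 0)² = 1/143, sgn +1
B: Δ = 8!·0!·4!/13! = 1/6435; Racah Σ t=2..2: t=2:+1/34560 = 1/34560; ⇒ 3j(4 6 2; 2 0 -2)² = 1/429, sgn +1
I_A²/I_B² = (1/143)/(1/429) = 3/1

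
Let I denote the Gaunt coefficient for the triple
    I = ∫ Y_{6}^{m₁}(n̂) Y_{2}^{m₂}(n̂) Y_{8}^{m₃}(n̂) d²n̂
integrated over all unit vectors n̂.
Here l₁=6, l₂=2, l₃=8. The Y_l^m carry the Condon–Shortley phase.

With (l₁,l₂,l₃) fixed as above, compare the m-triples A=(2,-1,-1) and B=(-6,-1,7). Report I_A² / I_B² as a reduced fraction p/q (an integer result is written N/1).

Shared (l₁,l₂,l₃)=(6,2,8): N and (l;000)² cancel in I_A²/I_B².
A: Δ = 0!·12!·4!/17! = 1/30940; Racah Σ t=0..0: t=0:+1/5806080 = 1/5806080; ⇒ 3j(6 2 8; 2 -1 -1)² = 9/884, sgn -1
B: Δ = 0!·12!·4!/17! = 1/30940; Racah Σ t=0..0: t=0:+1/2874009600 = 1/2874009600; ⇒ 3j(6 2 8; -6 -1 7)² = 1/68, sgn -1
I_A²/I_B² = (9/884)/(1/68) = 9/13

9/13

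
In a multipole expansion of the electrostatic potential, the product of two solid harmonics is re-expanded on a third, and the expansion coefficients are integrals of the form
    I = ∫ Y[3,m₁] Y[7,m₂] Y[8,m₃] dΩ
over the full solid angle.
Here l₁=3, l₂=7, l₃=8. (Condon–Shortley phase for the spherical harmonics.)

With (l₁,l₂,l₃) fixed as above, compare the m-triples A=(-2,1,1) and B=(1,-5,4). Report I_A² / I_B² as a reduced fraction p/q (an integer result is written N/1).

Same 3,7,8: normalisation and zero-m 3j drop out of the ratio.
A: Δ: 2! 4! 12! / 19! → 1/5290740; sum: t=1:−1/14515200 t=2:+1/6220800 = 1/10886400; 3j²(3 7 8; -2 1 1) = Δ·Π!·Σ² = 128/12597  (sign -1)
B: Δ: 2! 4! 12! / 19! → 1/5290740; sum: t=0:+1/58060800 t=1:−1/239500800 t=2:+1/22992076800 = 43/3284582400; 3j²(3 7 8; 1 -5 4) = Δ·Π!·Σ² = 12943/755820  (sign +1)
I_A²/I_B² = (128/12597)/(12943/755820) = 7680/12943

7680/12943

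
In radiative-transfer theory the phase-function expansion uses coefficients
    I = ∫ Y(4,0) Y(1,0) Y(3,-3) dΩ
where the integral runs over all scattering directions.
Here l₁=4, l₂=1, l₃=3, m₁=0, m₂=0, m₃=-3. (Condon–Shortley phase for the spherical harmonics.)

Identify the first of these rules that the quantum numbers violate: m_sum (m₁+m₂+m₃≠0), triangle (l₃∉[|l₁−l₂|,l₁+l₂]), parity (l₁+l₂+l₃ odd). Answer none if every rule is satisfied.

m_sum

m₁+m₂+m₃ = 0 + 0 − 3 = -3  ✗
triangle: |4−1|=3 ≤ l₃=3 ≤ 4+1=5
parity: l₁+l₂+l₃ = 8 is even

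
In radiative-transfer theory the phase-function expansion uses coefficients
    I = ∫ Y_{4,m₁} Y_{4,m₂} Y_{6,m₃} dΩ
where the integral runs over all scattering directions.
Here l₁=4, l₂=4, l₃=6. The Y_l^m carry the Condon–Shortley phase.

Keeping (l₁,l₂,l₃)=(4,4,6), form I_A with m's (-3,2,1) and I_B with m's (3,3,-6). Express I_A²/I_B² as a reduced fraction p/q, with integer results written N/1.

169/308

Shared (l₁,l₂,l₃)=(4,4,6): N and (l;000)² cancel in I_A²/I_B².
A: Δ = 2!·6!·6!/15! = 1/1261260; Racah Σ t=1..2: t=1:−1/86400 t=2:+1/11520 = 13/172800; ⇒ 3j(4 4 6; -3 2 1)² = 13/660, sgn -1
B: Δ = 2!·6!·6!/15! = 1/1261260; Racah Σ t=1..1: t=1:−1/518400 = -1/518400; ⇒ 3j(4 4 6; 3 3 -6)² = 7/195, sgn -1
I_A²/I_B² = (13/660)/(7/195) = 169/308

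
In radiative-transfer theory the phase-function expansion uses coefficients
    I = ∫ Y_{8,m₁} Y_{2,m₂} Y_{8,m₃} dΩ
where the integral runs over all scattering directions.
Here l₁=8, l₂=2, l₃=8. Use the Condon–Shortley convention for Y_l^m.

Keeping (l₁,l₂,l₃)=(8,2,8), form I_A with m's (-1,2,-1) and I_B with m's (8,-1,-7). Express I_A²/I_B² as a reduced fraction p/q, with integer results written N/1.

l's match ⇒ only the (l;m) 3-j factors differ between A and B.
A: triangle coeff Δ(8,2,8) = 1/348840; Σ_t [2,2]: t=2:+1/101606400 = 1/101606400; (3j)²=36/1615 [(8 2 8; -1 2 -1)], sign=-1
B: triangle coeff Δ(8,2,8) = 1/348840; Σ_t [0,0]: t=0:+1/174356582400 = 1/174356582400; (3j)²=5/323 [(8 2 8; 8 -1 -7)], sign=-1
I_A²/I_B² = (36/1615)/(5/323) = 36/25

36/25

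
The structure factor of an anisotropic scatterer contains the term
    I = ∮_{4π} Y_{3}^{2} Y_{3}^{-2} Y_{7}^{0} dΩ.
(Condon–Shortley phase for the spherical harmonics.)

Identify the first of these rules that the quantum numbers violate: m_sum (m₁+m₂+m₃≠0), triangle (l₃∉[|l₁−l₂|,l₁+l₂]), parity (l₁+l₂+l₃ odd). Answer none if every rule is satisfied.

triangle

m₁+m₂+m₃ = 2 − 2 + 0 = 0  ✓
triangle: |3−3|=0 ≤ l₃=7 ≤ 3+3=6  ✗
parity: l₁+l₂+l₃ = 13 is odd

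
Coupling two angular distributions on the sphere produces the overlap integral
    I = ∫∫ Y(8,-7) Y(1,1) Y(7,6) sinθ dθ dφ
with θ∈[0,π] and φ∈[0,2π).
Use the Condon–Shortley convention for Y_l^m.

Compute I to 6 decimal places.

Checks pass: Σm=0; 16 even; l₃=7∈[7,9].
(2·8+1)(2·1+1)(2·7+1) = 765
Δ: 2! 14! 0! / 17! → 1/2040
sum: t=1:−1/25401600 = -1/25401600
3j²(8 1 7; 0 0 0) = Δ·Π!·Σ² = 8/255  (sign +1)
sum: t=2:+1/12454041600 = 1/12454041600
3j²(8 1 7; -7 1 6) = Δ·Π!·Σ² = 7/136  (sign -1)
combine: 4πI² = 765·8/255·7/136 = 21/17
take √, sign -1: I = -0.31353083

-0.313531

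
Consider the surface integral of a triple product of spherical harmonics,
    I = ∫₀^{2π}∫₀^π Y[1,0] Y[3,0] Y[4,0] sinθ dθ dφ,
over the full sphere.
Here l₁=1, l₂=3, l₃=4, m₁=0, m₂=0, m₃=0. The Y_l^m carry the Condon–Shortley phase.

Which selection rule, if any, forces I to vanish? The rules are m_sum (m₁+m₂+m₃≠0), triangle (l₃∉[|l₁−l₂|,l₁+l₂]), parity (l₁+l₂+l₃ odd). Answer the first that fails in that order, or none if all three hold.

none

m₁+m₂+m₃ = 0 + 0 + 0 = 0  ✓
triangle: |1−3|=2 ≤ l₃=4 ≤ 1+3=4  ✓
parity: l₁+l₂+l₃ = 8 is even  ✓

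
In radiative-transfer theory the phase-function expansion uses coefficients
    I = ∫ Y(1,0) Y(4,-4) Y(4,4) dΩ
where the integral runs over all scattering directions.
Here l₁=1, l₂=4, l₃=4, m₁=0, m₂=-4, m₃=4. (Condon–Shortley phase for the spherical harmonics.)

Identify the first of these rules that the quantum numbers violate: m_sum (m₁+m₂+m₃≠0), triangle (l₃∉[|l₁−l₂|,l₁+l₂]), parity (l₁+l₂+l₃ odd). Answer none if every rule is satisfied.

Σmᵢ = 0  ✓
l₃∈[|l₁−l₂|,l₁+l₂]=[3,5], have l₃=4  ✓
Σlᵢ = 9 ⇒ odd  ✗

parity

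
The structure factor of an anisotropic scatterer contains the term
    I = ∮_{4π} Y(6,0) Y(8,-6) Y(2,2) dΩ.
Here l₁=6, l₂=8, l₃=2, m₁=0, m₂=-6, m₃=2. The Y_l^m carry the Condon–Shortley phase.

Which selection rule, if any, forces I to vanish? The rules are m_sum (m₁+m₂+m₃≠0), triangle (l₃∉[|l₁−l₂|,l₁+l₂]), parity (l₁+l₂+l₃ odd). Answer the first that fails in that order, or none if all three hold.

Σmᵢ = -4  ✗
l₃∈[|l₁−l₂|,l₁+l₂]=[2,14], have l₃=2
Σlᵢ = 16 ⇒ even

m_sum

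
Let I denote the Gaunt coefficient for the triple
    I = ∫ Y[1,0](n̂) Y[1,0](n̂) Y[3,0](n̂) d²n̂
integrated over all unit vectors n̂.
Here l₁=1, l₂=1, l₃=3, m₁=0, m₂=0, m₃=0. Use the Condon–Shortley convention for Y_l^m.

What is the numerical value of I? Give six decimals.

0.000000

|1−1|≤3≤1+1 violated ⇒ I = 0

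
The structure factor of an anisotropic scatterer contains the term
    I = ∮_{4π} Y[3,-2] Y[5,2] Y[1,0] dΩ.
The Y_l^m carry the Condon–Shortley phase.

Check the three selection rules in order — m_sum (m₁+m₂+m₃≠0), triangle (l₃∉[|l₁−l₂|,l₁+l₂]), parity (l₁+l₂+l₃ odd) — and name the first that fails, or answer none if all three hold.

Σmᵢ = 0  ✓
l₃∈[|l₁−l₂|,l₁+l₂]=[2,8], have l₃=1  ✗
Σlᵢ = 9 ⇒ odd

triangle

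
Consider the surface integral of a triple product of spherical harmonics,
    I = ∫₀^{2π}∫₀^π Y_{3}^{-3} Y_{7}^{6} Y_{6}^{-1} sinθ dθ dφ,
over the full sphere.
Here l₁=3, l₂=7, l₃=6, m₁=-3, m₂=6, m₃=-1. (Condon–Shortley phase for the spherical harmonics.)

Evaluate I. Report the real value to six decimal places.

0.000000

m-sum = -3 + 6 − 1 = 2 ≠ 0 ⇒ I = 0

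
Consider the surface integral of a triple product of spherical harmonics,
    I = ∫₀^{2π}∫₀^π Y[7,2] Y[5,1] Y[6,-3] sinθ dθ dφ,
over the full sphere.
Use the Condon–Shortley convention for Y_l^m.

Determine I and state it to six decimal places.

-0.121943

m-sum 0 ✓  L=18 even ✓  2≤6≤12 ✓
Π(2lᵢ+1) = 15×11×13 = 2145
triangle coeff Δ(7,5,6) = 1/174594420
Σ_t [1,5]: t=1:−1/4147200 t=2:+1/207360 t=3:−1/82944 t=4:+1/207360 t=5:−1/4147200 = -1/345600
(3j)²=420/46189 [(7 5 6; 0 0 0)], sign=-1
Σ_t [2,5]: t=2:+1/829440 t=3:−1/311040 t=4:+1/967680 t=5:−1/29030400 = -11/10886400
(3j)²=1408/146965 [(7 5 6; 2 1 -3)], sign=+1
⇒ 4πI² = 253440/1356277
I = (-1)√(253440/1356277/(4π)) = -0.12194344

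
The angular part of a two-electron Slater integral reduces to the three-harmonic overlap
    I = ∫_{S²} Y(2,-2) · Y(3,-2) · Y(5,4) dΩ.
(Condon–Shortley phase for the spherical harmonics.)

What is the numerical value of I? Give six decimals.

0.268967

Checks pass: Σm=0; 10 even; l₃=5∈[1,5].
(2·2+1)(2·3+1)(2·5+1) = 385
Δ: 0! 4! 6! / 11! → 1/2310
sum: t=0:+1/144 = 1/144
3j²(2 3 5; 0 0 0) = Δ·Π!·Σ² = 10/231  (sign -1)
sum: t=0:+1/2880 = 1/2880
3j²(2 3 5; -2 -2 4) = Δ·Π!·Σ² = 3/55  (sign -1)
combine: 4πI² = 385·10/231·3/55 = 10/11
take √, sign +1: I = 0.26896683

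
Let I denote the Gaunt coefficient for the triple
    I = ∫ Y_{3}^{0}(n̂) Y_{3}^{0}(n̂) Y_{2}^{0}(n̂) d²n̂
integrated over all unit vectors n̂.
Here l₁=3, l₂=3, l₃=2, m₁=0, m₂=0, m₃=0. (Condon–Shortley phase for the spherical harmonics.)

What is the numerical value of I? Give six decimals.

0.168209

Rules hold: Σm=0, L=8 even, 0≤2≤6.
N = 7·7·5 = 245
Δ = 4!·2!·2!/9! = 1/3780
Racah Σ t=1..3: t=1:−1/24 t=2:+1/4 t=3:−1/24 = 1/6
⇒ 3j(3 3 2; 0 0 0)² = 4/105, sgn +1
(m-triple is (0,0,0) — same symbol as above.)
4πI² = N·(3j₀)²·(3jₘ)² = 16/45
I = +1·√(0.355556/4π) = 0.16820883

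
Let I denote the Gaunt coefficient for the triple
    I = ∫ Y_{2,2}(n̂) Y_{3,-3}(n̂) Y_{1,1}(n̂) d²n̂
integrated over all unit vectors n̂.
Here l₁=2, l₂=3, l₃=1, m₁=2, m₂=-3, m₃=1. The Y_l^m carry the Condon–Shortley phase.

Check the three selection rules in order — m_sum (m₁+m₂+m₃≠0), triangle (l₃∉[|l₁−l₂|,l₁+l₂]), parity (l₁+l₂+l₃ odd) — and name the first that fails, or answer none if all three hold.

Σmᵢ = 0  ✓
l₃∈[|l₁−l₂|,l₁+l₂]=[1,5], have l₃=1  ✓
Σlᵢ = 6 ⇒ even  ✓

none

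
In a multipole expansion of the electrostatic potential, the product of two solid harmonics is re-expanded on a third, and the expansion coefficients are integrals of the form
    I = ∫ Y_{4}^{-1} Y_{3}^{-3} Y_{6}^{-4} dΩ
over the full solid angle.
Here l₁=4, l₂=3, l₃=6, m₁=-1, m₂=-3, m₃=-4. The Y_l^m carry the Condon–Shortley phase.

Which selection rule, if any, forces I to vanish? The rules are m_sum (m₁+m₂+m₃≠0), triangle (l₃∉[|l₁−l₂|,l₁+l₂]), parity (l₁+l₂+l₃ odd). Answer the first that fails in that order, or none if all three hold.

m_sum

Σmᵢ = -8  ✗
l₃∈[|l₁−l₂|,l₁+l₂]=[1,7], have l₃=6
Σlᵢ = 13 ⇒ odd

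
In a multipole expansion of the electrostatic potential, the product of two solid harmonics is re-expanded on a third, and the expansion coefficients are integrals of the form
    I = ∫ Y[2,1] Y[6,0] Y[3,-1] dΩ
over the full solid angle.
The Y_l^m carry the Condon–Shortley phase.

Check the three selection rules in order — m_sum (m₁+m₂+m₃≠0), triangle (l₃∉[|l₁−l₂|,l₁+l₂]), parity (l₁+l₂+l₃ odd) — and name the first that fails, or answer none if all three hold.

triangle

azimuthal sum: 1 + 0 − 1 = 0  ✓
4 ≤ 3 ≤ 8 (triangle on l)  ✗
L = 2 + 6 + 3 = 11 (odd)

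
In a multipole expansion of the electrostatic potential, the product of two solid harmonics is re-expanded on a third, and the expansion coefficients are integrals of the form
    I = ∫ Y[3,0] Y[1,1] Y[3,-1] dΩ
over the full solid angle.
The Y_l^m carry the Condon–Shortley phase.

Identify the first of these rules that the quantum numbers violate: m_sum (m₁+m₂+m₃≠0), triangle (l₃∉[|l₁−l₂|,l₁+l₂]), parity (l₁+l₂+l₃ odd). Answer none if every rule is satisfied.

parity

Σmᵢ = 0  ✓
l₃∈[|l₁−l₂|,l₁+l₂]=[2,4], have l₃=3  ✓
Σlᵢ = 7 ⇒ odd  ✗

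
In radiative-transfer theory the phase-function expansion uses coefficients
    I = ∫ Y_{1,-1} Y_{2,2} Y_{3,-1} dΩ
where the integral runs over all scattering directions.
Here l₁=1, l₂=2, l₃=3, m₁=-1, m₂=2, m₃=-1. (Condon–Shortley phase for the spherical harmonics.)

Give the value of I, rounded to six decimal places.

-0.082589

Rules hold: Σm=0, L=6 even, 1≤3≤3.
N = 3·5·7 = 105
Δ = 0!·2!·4!/7! = 1/105
Racah Σ t=0..0: t=0:+1/4 = 1/4
⇒ 3j(1 2 3; 0 0 0)² = 3/35, sgn -1
Racah Σ t=0..0: t=0:+1/48 = 1/48
⇒ 3j(1 2 3; -1 2 -1)² = 1/105, sgn +1
4πI² = N·(3j₀)²·(3jₘ)² = 3/35
I = -1·√(0.0857143/4π) = -0.08258890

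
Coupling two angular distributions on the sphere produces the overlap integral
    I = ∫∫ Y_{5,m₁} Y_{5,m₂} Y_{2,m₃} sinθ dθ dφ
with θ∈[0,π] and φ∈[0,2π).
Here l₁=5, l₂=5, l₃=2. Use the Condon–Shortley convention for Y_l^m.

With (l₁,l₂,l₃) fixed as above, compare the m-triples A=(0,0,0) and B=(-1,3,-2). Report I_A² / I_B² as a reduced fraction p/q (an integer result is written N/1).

Shared (l₁,l₂,l₃)=(5,5,2): N and (l;000)² cancel in I_A²/I_B².
A: Δ = 8!·2!·2!/13! = 1/38610; Racah Σ t=3..5: t=3:−1/2880 t=4:+1/576 t=5:−1/2880 = 1/960; ⇒ 3j(5 5 2; 0 0 0)² = 10/429, sgn +1
B: Δ = 8!·2!·2!/13! = 1/38610; Racah Σ t=6..6: t=6:+1/5760 = 1/5760; ⇒ 3j(5 5 2; -1 3 -2)² = 56/2145, sgn +1
I_A²/I_B² = (10/429)/(56/2145) = 25/28

25/28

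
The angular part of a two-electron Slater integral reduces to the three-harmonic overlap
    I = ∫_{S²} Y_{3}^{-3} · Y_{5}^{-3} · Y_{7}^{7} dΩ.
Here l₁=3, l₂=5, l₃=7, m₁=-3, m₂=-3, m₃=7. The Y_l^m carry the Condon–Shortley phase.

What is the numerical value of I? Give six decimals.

0.000000

Σmᵢ = 1 ≠ 0, so the φ-integral vanishes; I = 0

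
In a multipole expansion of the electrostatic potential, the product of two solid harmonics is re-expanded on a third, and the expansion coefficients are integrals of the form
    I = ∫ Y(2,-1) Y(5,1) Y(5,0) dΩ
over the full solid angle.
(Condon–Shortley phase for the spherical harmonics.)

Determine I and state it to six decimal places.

-0.036166

Rules hold: Σm=0, L=12 even, 3≤5≤7.
N = 5·11·11 = 605
Δ = 2!·2!·8!/13! = 1/38610
Racah Σ t=0..2: t=0:+1/2880 t=1:−1/576 t=2:+1/2880 = -1/960
⇒ 3j(2 5 5; 0 0 0)² = 10/429, sgn +1
Racah Σ t=1..2: t=1:−1/1440 t=2:+1/1152 = 1/5760
⇒ 3j(2 5 5; -1 1 0)² = 1/858, sgn -1
4πI² = N·(3j₀)²·(3jₘ)² = 25/1521
I = -1·√(0.0164366/4π) = -0.03616600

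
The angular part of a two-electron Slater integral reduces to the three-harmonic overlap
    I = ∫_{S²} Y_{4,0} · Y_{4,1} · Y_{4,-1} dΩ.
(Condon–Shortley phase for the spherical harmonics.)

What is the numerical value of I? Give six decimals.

Checks pass: Σm=0; 12 even; l₃=4∈[0,8].
(2·4+1)(2·4+1)(2·4+1) = 729
Δ: 4! 4! 4! / 13! → 1/450450
sum: t=0:+1/13824 t=1:−1/216 t=2:+1/64 t=3:−1/216 t=4:+1/13824 = 5/768
3j²(4 4 4; 0 0 0) = Δ·Π!·Σ² = 18/1001  (sign +1)
sum: t=1:−1/864 t=2:+1/96 t=3:−1/144 t=4:+1/3456 = 1/384
3j²(4 4 4; 0 1 -1) = Δ·Π!·Σ² = 9/2002  (sign -1)
combine: 4πI² = 729·18/1001·9/2002 = 59049/1002001
take √, sign -1: I = -0.06848055

-0.068481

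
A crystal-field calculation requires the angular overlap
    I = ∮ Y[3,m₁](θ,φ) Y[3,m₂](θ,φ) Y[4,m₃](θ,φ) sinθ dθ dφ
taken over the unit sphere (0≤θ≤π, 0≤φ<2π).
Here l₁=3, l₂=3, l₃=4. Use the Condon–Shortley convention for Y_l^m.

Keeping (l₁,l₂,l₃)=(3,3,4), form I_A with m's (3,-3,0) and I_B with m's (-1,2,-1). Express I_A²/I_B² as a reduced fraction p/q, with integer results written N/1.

9/32

l's match ⇒ only the (l;m) 3-j factors differ between A and B.
A: triangle coeff Δ(3,3,4) = 1/34650; Σ_t [0,0]: t=0:+1/1152 = 1/1152; (3j)²=1/154 [(3 3 4; 3 -3 0)], sign=+1
B: triangle coeff Δ(3,3,4) = 1/34650; Σ_t [1,2]: t=1:−1/144 t=2:+1/48 = 1/72; (3j)²=16/693 [(3 3 4; -1 2 -1)], sign=-1
I_A²/I_B² = (1/154)/(16/693) = 9/32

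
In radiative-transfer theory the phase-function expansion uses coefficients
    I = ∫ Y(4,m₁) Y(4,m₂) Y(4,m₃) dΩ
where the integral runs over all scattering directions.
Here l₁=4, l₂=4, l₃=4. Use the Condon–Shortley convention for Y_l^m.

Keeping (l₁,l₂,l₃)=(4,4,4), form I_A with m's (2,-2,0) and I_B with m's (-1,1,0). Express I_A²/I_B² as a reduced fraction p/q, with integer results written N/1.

Same 4,4,4: normalisation and zero-m 3j drop out of the ratio.
A: Δ: 4! 4! 4! / 13! → 1/450450; sum: t=0:+1/384 t=1:−1/216 t=2:+1/2304 = -11/6912; 3j²(4 4 4; 2 -2 0) = Δ·Π!·Σ² = 11/1638  (sign -1)
B: Δ: 4! 4! 4! / 13! → 1/450450; sum: t=1:−1/3456 t=2:+1/144 t=3:−1/96 t=4:+1/864 = -1/384; 3j²(4 4 4; -1 1 0) = Δ·Π!·Σ² = 9/2002  (sign -1)
I_A²/I_B² = (11/1638)/(9/2002) = 121/81

121/81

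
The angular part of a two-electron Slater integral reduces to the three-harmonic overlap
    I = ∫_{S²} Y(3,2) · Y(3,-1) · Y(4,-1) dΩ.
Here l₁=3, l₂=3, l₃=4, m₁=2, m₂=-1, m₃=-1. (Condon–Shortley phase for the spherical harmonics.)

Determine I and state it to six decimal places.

m-sum 0 ✓  L=10 even ✓  0≤4≤6 ✓
Π(2lᵢ+1) = 7×7×9 = 441
triangle coeff Δ(3,3,4) = 1/34650
Σ_t [0,2]: t=0:+1/72 t=1:−1/16 t=2:+1/72 = -5/144
(3j)²=2/77 [(3 3 4; 0 0 0)], sign=-1
Σ_t [0,1]: t=0:+1/48 t=1:−1/144 = 1/72
(3j)²=16/693 [(3 3 4; 2 -1 -1)], sign=-1
⇒ 4πI² = 32/121
I = (+1)√(32/121/(4π)) = 0.14506992

0.145070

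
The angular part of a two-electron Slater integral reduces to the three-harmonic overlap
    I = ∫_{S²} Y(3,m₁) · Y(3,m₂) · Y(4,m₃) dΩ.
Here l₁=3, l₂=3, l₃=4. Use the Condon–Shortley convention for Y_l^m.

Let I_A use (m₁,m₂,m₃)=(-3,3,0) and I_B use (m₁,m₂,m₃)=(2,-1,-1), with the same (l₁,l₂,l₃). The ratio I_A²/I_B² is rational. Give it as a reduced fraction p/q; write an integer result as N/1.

9/32

Same 3,3,4: normalisation and zero-m 3j drop out of the ratio.
A: Δ: 2! 4! 4! / 11! → 1/34650; sum: t=2:+1/1152 = 1/1152; 3j²(3 3 4; -3 3 0) = Δ·Π!·Σ² = 1/154  (sign +1)
B: Δ: 2! 4! 4! / 11! → 1/34650; sum: t=0:+1/48 t=1:−1/144 = 1/72; 3j²(3 3 4; 2 -1 -1) = Δ·Π!·Σ² = 16/693  (sign -1)
I_A²/I_B² = (1/154)/(16/693) = 9/32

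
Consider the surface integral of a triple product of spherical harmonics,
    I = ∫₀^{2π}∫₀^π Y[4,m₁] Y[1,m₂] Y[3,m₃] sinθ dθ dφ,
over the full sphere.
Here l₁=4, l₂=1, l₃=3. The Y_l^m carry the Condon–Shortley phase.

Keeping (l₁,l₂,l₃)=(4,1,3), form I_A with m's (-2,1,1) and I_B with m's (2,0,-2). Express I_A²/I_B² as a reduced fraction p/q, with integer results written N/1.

5/4

Shared (l₁,l₂,l₃)=(4,1,3): N and (l;000)² cancel in I_A²/I_B².
A: Δ = 2!·6!·0!/9! = 1/252; Racah Σ t=2..2: t=2:+1/96 = 1/96; ⇒ 3j(4 1 3; -2 1 1)² = 5/84, sgn +1
B: Δ = 2!·6!·0!/9! = 1/252; Racah Σ t=1..1: t=1:−1/120 = -1/120; ⇒ 3j(4 1 3; 2 0 -2)² = 1/21, sgn +1
I_A²/I_B² = (5/84)/(1/21) = 5/4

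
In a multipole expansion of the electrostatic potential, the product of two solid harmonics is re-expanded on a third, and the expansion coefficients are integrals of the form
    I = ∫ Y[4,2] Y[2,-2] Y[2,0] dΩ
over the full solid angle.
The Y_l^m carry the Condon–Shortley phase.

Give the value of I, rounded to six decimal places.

Rules hold: Σm=0, L=8 even, 2≤2≤6.
N = 9·5·5 = 225
Δ = 4!·4!·0!/9! = 1/630
Racah Σ t=2..2: t=2:+1/16 = 1/16
⇒ 3j(4 2 2; 0 0 0)² = 2/35, sgn +1
Racah Σ t=0..0: t=0:+1/96 = 1/96
⇒ 3j(4 2 2; 2 -2 0)² = 1/42, sgn +1
4πI² = N·(3j₀)²·(3jₘ)² = 15/49
I = +1·√(0.306122/4π) = 0.15607835

0.156078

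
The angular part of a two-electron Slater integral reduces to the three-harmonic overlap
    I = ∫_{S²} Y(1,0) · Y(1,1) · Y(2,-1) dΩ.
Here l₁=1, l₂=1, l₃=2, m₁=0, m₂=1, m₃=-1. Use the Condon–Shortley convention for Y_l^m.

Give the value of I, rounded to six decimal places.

m-sum 0 ✓  L=4 even ✓  0≤2≤2 ✓
Π(2lᵢ+1) = 3×3×5 = 45
triangle coeff Δ(1,1,2) = 1/30
Σ_t [0,0]: t=0:+1/1 = 1/1
(3j)²=2/15 [(1 1 2; 0 0 0)], sign=+1
Σ_t [0,0]: t=0:+1/2 = 1/2
(3j)²=1/10 [(1 1 2; 0 1 -1)], sign=-1
⇒ 4πI² = 3/5
I = (-1)√(3/5/(4π)) = -0.21850969

-0.218510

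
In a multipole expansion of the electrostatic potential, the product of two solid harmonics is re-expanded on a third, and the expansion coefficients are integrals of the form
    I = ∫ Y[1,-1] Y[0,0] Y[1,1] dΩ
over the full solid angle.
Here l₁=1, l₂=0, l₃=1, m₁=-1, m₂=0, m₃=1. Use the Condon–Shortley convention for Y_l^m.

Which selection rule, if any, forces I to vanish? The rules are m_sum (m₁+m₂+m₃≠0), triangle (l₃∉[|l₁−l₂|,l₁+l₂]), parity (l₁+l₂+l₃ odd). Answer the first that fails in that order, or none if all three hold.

azimuthal sum: -1 + 0 + 1 = 0  ✓
1 ≤ 1 ≤ 1 (triangle on l)  ✓
L = 1 + 0 + 1 = 2 (even)  ✓

none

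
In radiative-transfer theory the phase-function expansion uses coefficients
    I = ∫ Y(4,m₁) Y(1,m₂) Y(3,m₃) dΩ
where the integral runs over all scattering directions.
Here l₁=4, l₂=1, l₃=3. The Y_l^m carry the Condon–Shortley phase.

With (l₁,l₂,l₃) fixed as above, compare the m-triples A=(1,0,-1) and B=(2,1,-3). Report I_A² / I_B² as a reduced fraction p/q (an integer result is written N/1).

15/1

l's match ⇒ only the (l;m) 3-j factors differ between A and B.
A: triangle coeff Δ(4,1,3) = 1/252; Σ_t [1,1]: t=1:−1/48 = -1/48; (3j)²=5/84 [(4 1 3; 1 0 -1)], sign=-1
B: triangle coeff Δ(4,1,3) = 1/252; Σ_t [2,2]: t=2:+1/1440 = 1/1440; (3j)²=1/252 [(4 1 3; 2 1 -3)], sign=+1
I_A²/I_B² = (5/84)/(1/252) = 15/1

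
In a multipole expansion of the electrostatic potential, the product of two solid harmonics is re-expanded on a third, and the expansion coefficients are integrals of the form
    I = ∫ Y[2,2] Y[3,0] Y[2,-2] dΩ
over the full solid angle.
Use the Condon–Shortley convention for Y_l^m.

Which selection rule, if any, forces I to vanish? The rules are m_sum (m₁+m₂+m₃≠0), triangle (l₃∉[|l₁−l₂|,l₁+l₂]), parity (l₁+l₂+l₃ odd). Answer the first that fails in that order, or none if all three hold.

Σmᵢ = 0  ✓
l₃∈[|l₁−l₂|,l₁+l₂]=[1,5], have l₃=2  ✓
Σlᵢ = 7 ⇒ odd  ✗

parity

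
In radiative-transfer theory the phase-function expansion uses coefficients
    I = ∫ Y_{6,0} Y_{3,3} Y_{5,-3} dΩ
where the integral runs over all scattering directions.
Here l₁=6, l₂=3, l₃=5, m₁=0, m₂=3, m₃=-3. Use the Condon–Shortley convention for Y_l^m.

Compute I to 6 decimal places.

-0.110086

Rules hold: Σm=0, L=14 even, 3≤5≤9.
N = 13·7·11 = 1001
Δ = 4!·8!·2!/15! = 1/675675
Racah Σ t=1..3: t=1:−1/8640 t=2:+1/2304 t=3:−1/8640 = 7/34560
⇒ 3j(6 3 5; 0 0 0)² = 7/429, sgn -1
Racah Σ t=4..4: t=4:+1/69120 = 1/69120
⇒ 3j(6 3 5; 0 3 -3)² = 4/429, sgn +1
4πI² = N·(3j₀)²·(3jₘ)² = 196/1287
I = -1·√(0.152292/4π) = -0.11008644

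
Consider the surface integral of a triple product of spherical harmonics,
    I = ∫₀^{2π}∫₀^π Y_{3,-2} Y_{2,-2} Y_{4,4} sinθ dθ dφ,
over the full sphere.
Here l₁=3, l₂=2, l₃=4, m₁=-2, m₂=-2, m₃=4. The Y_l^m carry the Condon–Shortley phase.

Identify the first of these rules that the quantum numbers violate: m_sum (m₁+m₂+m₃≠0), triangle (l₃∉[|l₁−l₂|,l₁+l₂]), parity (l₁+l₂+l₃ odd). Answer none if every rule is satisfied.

Σmᵢ = 0  ✓
l₃∈[|l₁−l₂|,l₁+l₂]=[1,5], have l₃=4  ✓
Σlᵢ = 9 ⇒ odd  ✗

parity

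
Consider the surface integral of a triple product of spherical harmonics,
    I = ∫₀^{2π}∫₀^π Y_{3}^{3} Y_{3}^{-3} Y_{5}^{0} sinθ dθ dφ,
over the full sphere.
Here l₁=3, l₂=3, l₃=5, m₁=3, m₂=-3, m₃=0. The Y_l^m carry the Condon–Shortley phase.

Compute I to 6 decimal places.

0.000000

L=11 odd ⇒ parity kills the (l;000) factor ⇒ I = 0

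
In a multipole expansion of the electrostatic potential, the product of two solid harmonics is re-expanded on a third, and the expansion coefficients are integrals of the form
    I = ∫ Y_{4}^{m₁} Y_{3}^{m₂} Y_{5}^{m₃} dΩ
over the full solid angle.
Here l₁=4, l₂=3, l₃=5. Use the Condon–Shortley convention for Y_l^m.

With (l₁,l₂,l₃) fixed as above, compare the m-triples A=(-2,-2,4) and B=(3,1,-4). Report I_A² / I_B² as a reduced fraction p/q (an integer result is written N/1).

Shared (l₁,l₂,l₃)=(4,3,5): N and (l;000)² cancel in I_A²/I_B².
A: Δ = 2!·6!·4!/13! = 1/180180; Racah Σ t=0..1: t=0:+1/8640 t=1:−1/2880 = -1/4320; ⇒ 3j(4 3 5; -2 -2 4)² = 8/429, sgn +1
B: Δ = 2!·6!·4!/13! = 1/180180; Racah Σ t=0..1: t=0:+1/5760 t=1:−1/4320 = -1/17280; ⇒ 3j(4 3 5; 3 1 -4)² = 7/4290, sgn +1
I_A²/I_B² = (8/429)/(7/4290) = 80/7

80/7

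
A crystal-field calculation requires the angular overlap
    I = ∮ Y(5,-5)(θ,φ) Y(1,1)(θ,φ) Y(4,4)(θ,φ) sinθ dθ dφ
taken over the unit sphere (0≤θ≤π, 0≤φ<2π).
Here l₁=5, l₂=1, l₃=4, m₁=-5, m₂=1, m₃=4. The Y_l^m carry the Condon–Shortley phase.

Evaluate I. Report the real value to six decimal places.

-0.329416

Checks pass: Σm=0; 10 even; l₃=4∈[4,6].
(2·5+1)(2·1+1)(2·4+1) = 297
Δ: 2! 8! 0! / 11! → 1/495
sum: t=1:−1/576 = -1/576
3j²(5 1 4; 0 0 0) = Δ·Π!·Σ² = 5/99  (sign -1)
sum: t=2:+1/80640 = 1/80640
3j²(5 1 4; -5 1 4) = Δ·Π!·Σ² = 1/11  (sign +1)
combine: 4πI² = 297·5/99·1/11 = 15/11
take √, sign -1: I = -0.32941575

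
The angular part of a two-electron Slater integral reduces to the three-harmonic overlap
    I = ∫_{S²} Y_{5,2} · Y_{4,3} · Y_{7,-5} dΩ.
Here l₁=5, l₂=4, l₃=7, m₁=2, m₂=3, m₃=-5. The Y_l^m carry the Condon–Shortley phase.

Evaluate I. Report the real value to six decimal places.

Rules hold: Σm=0, L=16 even, 1≤7≤9.
N = 11·9·15 = 1485
Δ = 2!·8!·6!/17! = 1/6126120
Racah Σ t=0..2: t=0:+1/69120 t=1:−1/20736 t=2:+1/69120 = -1/51840
⇒ 3j(5 4 7; 0 0 0)² = 280/21879, sgn +1
Racah Σ t=1..2: t=1:−1/1036800 t=2:+1/1209600 = -1/7257600
⇒ 3j(5 4 7; 2 3 -5)² = 1/2210, sgn -1
4πI² = N·(3j₀)²·(3jₘ)² = 420/48841
I = -1·√(0.00859933/4π) = -0.02615938

-0.026159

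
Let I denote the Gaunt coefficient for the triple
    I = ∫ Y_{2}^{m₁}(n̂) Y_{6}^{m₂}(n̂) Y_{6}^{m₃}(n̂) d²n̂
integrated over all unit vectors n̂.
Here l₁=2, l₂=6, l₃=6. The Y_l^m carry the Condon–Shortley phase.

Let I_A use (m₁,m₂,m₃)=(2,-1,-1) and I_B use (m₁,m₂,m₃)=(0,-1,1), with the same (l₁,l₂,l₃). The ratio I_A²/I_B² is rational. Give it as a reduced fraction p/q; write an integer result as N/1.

Same 2,6,6: normalisation and zero-m 3j drop out of the ratio.
A: Δ: 2! 2! 10! / 15! → 1/90090; sum: t=0:+1/57600 = 1/57600; 3j²(2 6 6; 2 -1 -1) = Δ·Π!·Σ² = 21/715  (sign -1)
B: Δ: 2! 2! 10! / 15! → 1/90090; sum: t=0:+1/57600 t=1:−1/17280 t=2:+1/120960 = -13/403200; 3j²(2 6 6; 0 -1 1) = Δ·Π!·Σ² = 13/770  (sign +1)
I_A²/I_B² = (21/715)/(13/770) = 294/169

294/169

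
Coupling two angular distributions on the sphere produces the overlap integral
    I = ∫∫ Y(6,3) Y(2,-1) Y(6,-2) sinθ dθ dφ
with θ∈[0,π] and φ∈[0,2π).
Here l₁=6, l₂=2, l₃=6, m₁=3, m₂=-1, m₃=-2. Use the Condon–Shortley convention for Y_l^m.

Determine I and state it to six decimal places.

m-sum 0 ✓  L=14 even ✓  4≤6≤8 ✓
Π(2lᵢ+1) = 13×5×13 = 845
triangle coeff Δ(6,2,6) = 1/90090
Σ_t [0,2]: t=0:+1/69120 t=1:−1/14400 t=2:+1/69120 = -7/172800
(3j)²=14/715 [(6 2 6; 0 0 0)], sign=-1
Σ_t [0,1]: t=0:+1/60480 t=1:−1/161280 = 1/96768
(3j)²=15/1001 [(6 2 6; 3 -1 -2)], sign=+1
⇒ 4πI² = 30/121
I = (-1)√(30/121/(4π)) = -0.14046335

-0.140463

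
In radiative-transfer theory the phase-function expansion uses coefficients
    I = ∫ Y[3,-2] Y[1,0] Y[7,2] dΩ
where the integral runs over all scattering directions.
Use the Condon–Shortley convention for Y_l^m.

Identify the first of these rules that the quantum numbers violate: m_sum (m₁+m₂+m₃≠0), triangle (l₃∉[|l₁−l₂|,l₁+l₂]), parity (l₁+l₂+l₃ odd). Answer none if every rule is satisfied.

Σmᵢ = 0  ✓
l₃∈[|l₁−l₂|,l₁+l₂]=[2,4], have l₃=7  ✗
Σlᵢ = 11 ⇒ odd

triangle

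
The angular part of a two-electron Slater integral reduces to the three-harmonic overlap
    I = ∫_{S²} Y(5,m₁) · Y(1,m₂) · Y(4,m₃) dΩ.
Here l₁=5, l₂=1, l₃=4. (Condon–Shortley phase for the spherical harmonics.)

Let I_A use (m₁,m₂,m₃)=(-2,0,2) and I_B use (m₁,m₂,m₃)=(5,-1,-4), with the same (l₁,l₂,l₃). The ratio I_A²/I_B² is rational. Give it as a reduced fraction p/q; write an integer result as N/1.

7/15

l's match ⇒ only the (l;m) 3-j factors differ between A and B.
A: triangle coeff Δ(5,1,4) = 1/495; Σ_t [1,1]: t=1:−1/1440 = -1/1440; (3j)²=7/165 [(5 1 4; -2 0 2)], sign=-1
B: triangle coeff Δ(5,1,4) = 1/495; Σ_t [0,0]: t=0:+1/80640 = 1/80640; (3j)²=1/11 [(5 1 4; 5 -1 -4)], sign=+1
I_A²/I_B² = (7/165)/(1/11) = 7/15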